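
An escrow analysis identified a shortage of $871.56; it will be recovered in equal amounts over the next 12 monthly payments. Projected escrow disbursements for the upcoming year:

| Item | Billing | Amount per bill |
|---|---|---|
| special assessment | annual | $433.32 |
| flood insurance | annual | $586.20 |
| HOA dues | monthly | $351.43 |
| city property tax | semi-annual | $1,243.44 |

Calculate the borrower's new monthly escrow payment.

Special assessment: $433.32 annually
Flood insurance: $586.20 annually
HOA dues: $351.43 × 12 = $4,217.16 annually
City property tax: $1,243.44 × 2 = $2,486.88 annually
Combined annual = $7,723.56
Base monthly escrow = $7,723.56 ÷ 12 = $643.63
Shortage spread = $871.56 / 12 = $72.63/mo
Adjusted monthly = $643.63 + $72.63 = $716.26

$716.26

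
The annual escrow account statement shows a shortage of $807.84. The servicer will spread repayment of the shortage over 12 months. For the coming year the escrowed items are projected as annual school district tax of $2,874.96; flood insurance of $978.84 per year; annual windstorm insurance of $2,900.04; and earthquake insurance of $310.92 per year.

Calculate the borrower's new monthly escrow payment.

$656.05

School district tax — $2,874.96
Flood insurance — $978.84
Windstorm insurance — $2,900.04
Earthquake insurance — $310.92
Total per year = $7,064.76
Base monthly escrow = $7,064.76 / 12 = $588.73
Shortage per month = $807.84 ÷ 12 = $67.32
Adjusted monthly = $588.73 + $67.32 = $656.05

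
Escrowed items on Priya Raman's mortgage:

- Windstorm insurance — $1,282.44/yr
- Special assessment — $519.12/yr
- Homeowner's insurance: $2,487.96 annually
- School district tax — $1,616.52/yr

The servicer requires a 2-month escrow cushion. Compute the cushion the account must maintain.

$984.34

Windstorm insurance — $1,282.44 annually
Special assessment — $519.12 annually
Homeowner's insurance — $2,487.96 annually
School district tax — $1,616.52 annually
Total annual escrow = $1,282.44 + $519.12 + $2,487.96 + $1,616.52 = $5,906.04
Base monthly escrow = $5,906.04 / 12 = $492.17
Required cushion = 2 × $492.17 = $984.34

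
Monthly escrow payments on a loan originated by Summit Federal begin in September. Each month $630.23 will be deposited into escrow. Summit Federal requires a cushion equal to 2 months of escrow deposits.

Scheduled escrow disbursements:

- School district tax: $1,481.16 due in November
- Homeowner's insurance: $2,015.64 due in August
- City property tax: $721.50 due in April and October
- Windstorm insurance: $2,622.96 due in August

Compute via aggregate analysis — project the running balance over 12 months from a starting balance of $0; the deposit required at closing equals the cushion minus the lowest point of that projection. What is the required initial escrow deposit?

Cushion = 2 × $630.23 = $1,260.46
Trial balance (start $0, +$630.23 each month, − disbursements):
  Sep: +$630.23 → $630.23
  Oct: +$630.23 − $721.50 → $538.96
  Nov: +$630.23 − $1,481.16 → -$311.97
  Dec: +$630.23 → $318.26
  Jan: +$630.23 → $948.49
  Feb: +$630.23 → $1,578.72
  Mar: +$630.23 → $2,208.95
  Apr: +$630.23 − $721.50 → $2,117.68
  May: +$630.23 → $2,747.91
  Jun: +$630.23 → $3,378.14
  Jul: +$630.23 → $4,008.37
  Aug: +$630.23 − $4,638.60 → $0.00
Lowest trial balance = -$311.97 (Nov)
Initial deposit = cushion − low point = $1,260.46 − (-$311.97) = $1,572.43

$1,572.43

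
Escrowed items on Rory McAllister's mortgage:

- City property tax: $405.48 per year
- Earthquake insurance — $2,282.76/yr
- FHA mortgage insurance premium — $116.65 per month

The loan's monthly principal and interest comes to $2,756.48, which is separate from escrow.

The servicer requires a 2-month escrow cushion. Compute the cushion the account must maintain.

City property tax — $405.48
Earthquake insurance — $2,282.76
FHA mortgage insurance premium — $116.65 × 12 = $1,399.80
Combined annual = $4,088.04
Per month = $4,088.04 ÷ 12 = $340.67
Cushion = 2 × $340.67 = $681.34

$681.34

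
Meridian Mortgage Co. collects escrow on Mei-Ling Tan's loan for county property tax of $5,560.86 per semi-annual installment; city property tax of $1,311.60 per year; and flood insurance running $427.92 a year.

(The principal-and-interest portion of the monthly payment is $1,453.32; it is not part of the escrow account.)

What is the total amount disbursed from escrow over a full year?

$12,861.24

County property tax = $5,560.86 × 2 = $11,121.72
City property tax = $1,311.60
Flood insurance = $427.92
Annual escrow total = $12,861.24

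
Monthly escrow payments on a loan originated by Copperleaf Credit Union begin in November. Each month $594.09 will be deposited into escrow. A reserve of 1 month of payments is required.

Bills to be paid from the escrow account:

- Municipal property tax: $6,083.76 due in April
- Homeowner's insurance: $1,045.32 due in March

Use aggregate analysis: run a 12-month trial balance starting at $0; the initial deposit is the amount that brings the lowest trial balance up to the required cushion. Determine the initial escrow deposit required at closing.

Cushion = 1 × $594.09 = $594.09
Trial balance (start $0, +$594.09 each month, − disbursements):
  Nov: +$594.09 → $594.09
  Dec: +$594.09 → $1,188.18
  Jan: +$594.09 → $1,782.27
  Feb: +$594.09 → $2,376.36
  Mar: +$594.09 − $1,045.32 → $1,925.13
  Apr: +$594.09 − $6,083.76 → -$3,564.54
  May: +$594.09 → -$2,970.45
  Jun: +$594.09 → -$2,376.36
  Jul: +$594.09 → -$1,782.27
  Aug: +$594.09 → -$1,188.18
  Sep: +$594.09 → -$594.09
  Oct: +$594.09 → $0.00
Lowest trial balance = -$3,564.54 (Apr)
Initial deposit = cushion − low point = $594.09 − (-$3,564.54) = $4,158.63

$4,158.63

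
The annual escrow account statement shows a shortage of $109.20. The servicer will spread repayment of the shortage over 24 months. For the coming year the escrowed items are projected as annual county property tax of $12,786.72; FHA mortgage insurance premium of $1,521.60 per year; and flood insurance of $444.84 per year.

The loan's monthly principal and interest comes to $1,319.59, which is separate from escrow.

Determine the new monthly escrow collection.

$1,233.98

County property tax: $12,786.72/yr
FHA mortgage insurance premium: $1,521.60/yr
Flood insurance: $444.84/yr
Annual escrow total = $12,786.72 + $1,521.60 + $444.84 = $14,753.16
Base monthly escrow = $14,753.16 / 12 = $1,229.43
Shortage spread = $109.20 / 24 = $4.55/mo
Adjusted monthly = $1,229.43 + $4.55 = $1,233.98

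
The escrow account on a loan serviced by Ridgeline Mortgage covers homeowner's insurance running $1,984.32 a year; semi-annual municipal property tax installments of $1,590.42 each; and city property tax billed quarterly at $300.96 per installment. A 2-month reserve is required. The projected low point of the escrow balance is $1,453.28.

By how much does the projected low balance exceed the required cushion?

$391.78

Homeowner's insurance = $1,984.32 per year
Municipal property tax = $1,590.42 × 2 = $3,180.84 per year
City property tax = $300.96 × 4 = $1,203.84 per year
Annual escrow total = $1,984.32 + $3,180.84 + $1,203.84 = $6,369.00
Base monthly escrow = $6,369.00 ÷ 12 = $530.75
Required cushion = 2 × $530.75 = $1,061.50
Surplus = $1,453.28 − $1,061.50 = $391.78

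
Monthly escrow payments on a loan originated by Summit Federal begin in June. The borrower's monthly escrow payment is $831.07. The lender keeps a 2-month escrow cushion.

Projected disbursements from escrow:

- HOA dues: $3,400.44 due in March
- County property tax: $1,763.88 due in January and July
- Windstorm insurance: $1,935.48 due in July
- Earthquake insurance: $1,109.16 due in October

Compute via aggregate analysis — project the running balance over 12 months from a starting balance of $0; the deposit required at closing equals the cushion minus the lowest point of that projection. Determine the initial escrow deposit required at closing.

$3,699.36

Cushion = 2 × $831.07 = $1,662.14
Trial balance (start $0, +$831.07 each month, − disbursements):
  Jun: +$831.07 → $831.07
  Jul: +$831.07 − $3,699.36 → -$2,037.22
  Aug: +$831.07 → -$1,206.15
  Sep: +$831.07 → -$375.08
  Oct: +$831.07 − $1,109.16 → -$653.17
  Nov: +$831.07 → $177.90
  Dec: +$831.07 → $1,008.97
  Jan: +$831.07 − $1,763.88 → $76.16
  Feb: +$831.07 → $907.23
  Mar: +$831.07 − $3,400.44 → -$1,662.14
  Apr: +$831.07 → -$831.07
  May: +$831.07 → $0.00
Lowest trial balance = -$2,037.22 (Jul)
Initial deposit = cushion − low point = $1,662.14 − (-$2,037.22) = $3,699.36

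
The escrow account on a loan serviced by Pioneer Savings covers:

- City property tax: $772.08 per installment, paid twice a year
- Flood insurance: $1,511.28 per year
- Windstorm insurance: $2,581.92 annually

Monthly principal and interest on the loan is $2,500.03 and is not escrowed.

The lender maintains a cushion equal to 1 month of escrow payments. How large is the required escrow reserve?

$469.78

City property tax — $772.08 × 2 = $1,544.16 annually
Flood insurance — $1,511.28 annually
Windstorm insurance — $2,581.92 annually
Combined annual = $5,637.36
Base monthly escrow = $5,637.36 / 12 = $469.78
Required cushion = 1 × $469.78 = $469.78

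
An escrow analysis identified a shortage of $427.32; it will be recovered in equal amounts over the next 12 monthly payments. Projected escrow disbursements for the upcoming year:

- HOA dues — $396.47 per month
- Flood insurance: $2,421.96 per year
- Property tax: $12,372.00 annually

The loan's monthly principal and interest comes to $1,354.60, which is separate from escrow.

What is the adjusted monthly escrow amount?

$1,664.91

HOA dues: $396.47 × 12 = $4,757.64
Flood insurance: $2,421.96
Property tax: $12,372.00
Annual escrow total = $19,551.60
Monthly escrow = $19,551.60 ÷ 12 = $1,629.30
Shortage spread = $427.32 / 12 = $35.61/mo
New monthly escrow = $1,629.30 + $35.61 = $1,664.91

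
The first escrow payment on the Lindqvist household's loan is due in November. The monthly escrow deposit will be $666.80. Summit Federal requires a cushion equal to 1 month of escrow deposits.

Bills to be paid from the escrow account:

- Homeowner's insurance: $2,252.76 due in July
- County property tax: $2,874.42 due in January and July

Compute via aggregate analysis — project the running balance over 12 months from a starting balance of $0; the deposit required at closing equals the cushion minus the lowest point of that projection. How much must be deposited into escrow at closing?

$2,667.20

Cushion = 1 × $666.80 = $666.80
Trial balance (start $0, +$666.80 each month, − disbursements):
  Nov: +$666.80 → $666.80
  Dec: +$666.80 → $1,333.60
  Jan: +$666.80 − $2,874.42 → -$874.02
  Feb: +$666.80 → -$207.22
  Mar: +$666.80 → $459.58
  Apr: +$666.80 → $1,126.38
  May: +$666.80 → $1,793.18
  Jun: +$666.80 → $2,459.98
  Jul: +$666.80 − $5,127.18 → -$2,000.40
  Aug: +$666.80 → -$1,333.60
  Sep: +$666.80 → -$666.80
  Oct: +$666.80 → $0.00
Lowest trial balance = -$2,000.40 (Jul)
Initial deposit = cushion − low point = $666.80 − (-$2,000.40) = $2,667.20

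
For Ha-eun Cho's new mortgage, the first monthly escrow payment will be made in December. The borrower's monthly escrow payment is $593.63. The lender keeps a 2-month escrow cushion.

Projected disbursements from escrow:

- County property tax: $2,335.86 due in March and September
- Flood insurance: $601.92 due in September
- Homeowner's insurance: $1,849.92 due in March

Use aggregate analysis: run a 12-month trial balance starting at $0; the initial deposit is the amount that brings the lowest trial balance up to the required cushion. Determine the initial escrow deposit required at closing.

Cushion = 2 × $593.63 = $1,187.26
Trial balance (start $0, +$593.63 each month, − disbursements):
  Dec: +$593.63 → $593.63
  Jan: +$593.63 → $1,187.26
  Feb: +$593.63 → $1,780.89
  Mar: +$593.63 − $4,185.78 → -$1,811.26
  Apr: +$593.63 → -$1,217.63
  May: +$593.63 → -$624.00
  Jun: +$593.63 → -$30.37
  Jul: +$593.63 → $563.26
  Aug: +$593.63 → $1,156.89
  Sep: +$593.63 − $2,937.78 → -$1,187.26
  Oct: +$593.63 → -$593.63
  Nov: +$593.63 → $0.00
Lowest trial balance = -$1,811.26 (Mar)
Initial deposit = cushion − low point = $1,187.26 − (-$1,811.26) = $2,998.52

$2,998.52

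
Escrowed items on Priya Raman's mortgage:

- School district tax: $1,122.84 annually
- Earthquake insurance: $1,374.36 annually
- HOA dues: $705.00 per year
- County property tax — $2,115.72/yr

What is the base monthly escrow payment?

$443.16

School district tax — $1,122.84/yr
Earthquake insurance — $1,374.36/yr
HOA dues — $705.00/yr
County property tax — $2,115.72/yr
Total annual escrow = $1,122.84 + $1,374.36 + $705.00 + $2,115.72 = $5,317.92
Monthly escrow = $5,317.92 / 12 = $443.16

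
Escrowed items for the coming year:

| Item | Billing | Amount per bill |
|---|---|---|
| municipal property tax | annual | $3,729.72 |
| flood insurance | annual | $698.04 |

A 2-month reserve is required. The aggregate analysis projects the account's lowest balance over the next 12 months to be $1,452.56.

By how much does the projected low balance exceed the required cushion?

Municipal property tax: $3,729.72/yr
Flood insurance: $698.04/yr
Annual escrow total = $3,729.72 + $698.04 = $4,427.76
Monthly = $4,427.76 / 12 = $368.98
Cushion = 2 × $368.98 = $737.96
Surplus = $1,452.56 − $737.96 = $714.60

$714.60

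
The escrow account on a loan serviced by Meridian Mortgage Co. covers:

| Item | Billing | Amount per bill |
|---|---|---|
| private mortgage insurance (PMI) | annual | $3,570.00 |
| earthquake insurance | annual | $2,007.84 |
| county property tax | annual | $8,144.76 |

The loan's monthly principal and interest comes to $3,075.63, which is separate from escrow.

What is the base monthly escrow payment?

Private mortgage insurance (PMI) = $3,570.00 per year
Earthquake insurance = $2,007.84 per year
County property tax = $8,144.76 per year
Total annual escrow = $3,570.00 + $2,007.84 + $8,144.76 = $13,722.60
Per month = $13,722.60 ÷ 12 = $1,143.55

$1,143.55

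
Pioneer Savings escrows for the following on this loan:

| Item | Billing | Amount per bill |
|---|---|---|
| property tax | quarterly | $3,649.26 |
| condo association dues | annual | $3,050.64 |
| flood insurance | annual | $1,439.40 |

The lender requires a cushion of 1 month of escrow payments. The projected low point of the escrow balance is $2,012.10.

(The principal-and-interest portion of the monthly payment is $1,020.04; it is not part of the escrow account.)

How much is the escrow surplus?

$421.51

Property tax — $3,649.26 × 4 = $14,597.04/yr
Condo association dues — $3,050.64/yr
Flood insurance — $1,439.40/yr
Yearly total = $14,597.04 + $3,050.64 + $1,439.40 = $19,087.08
Base monthly escrow = $19,087.08 / 12 = $1,590.59
Required reserve = 1 × $1,590.59 = $1,590.59
Excess over cushion: $2,012.10 − $1,590.59 = $421.51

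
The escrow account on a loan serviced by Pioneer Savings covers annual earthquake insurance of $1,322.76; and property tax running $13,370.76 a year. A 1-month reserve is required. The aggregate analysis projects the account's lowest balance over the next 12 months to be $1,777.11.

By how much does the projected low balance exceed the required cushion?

$552.65

Earthquake insurance = $1,322.76
Property tax = $13,370.76
Total per year = $1,322.76 + $13,370.76 = $14,693.52
Monthly = $14,693.52 ÷ 12 = $1,224.46
Required cushion = 1 × $1,224.46 = $1,224.46
Surplus = $1,777.11 − $1,224.46 = $552.65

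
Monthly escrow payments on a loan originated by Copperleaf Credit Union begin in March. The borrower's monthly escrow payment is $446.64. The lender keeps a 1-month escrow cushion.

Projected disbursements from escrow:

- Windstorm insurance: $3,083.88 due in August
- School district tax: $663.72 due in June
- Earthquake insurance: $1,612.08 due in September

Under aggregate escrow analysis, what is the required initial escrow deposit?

$2,679.84

Cushion = 1 × $446.64 = $446.64
Trial balance (start $0, +$446.64 each month, − disbursements):
  Mar: +$446.64 → $446.64
  Apr: +$446.64 → $893.28
  May: +$446.64 → $1,339.92
  Jun: +$446.64 − $663.72 → $1,122.84
  Jul: +$446.64 → $1,569.48
  Aug: +$446.64 − $3,083.88 → -$1,067.76
  Sep: +$446.64 − $1,612.08 → -$2,233.20
  Oct: +$446.64 → -$1,786.56
  Nov: +$446.64 → -$1,339.92
  Dec: +$446.64 → -$893.28
  Jan: +$446.64 → -$446.64
  Feb: +$446.64 → $0.00
Lowest trial balance = -$2,233.20 (Sep)
Initial deposit = cushion − low point = $446.64 − (-$2,233.20) = $2,679.84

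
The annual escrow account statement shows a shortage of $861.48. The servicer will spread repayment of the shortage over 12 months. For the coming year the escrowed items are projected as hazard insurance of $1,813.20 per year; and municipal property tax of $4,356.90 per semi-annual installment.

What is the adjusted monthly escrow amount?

$949.04

Hazard insurance = $1,813.20/yr
Municipal property tax = $4,356.90 × 2 = $8,713.80/yr
Total per year = $10,527.00
Base monthly escrow = $10,527.00 / 12 = $877.25
Monthly shortage recovery: $861.48 / 12 = $71.79
Adjusted monthly = $877.25 + $71.79 = $949.04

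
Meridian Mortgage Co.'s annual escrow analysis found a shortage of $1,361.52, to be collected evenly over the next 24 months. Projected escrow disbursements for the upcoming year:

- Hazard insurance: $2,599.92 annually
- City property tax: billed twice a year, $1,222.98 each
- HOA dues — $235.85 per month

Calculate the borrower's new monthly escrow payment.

Hazard insurance: $2,599.92 per year
City property tax: $1,222.98 × 2 = $2,445.96 per year
HOA dues: $235.85 × 12 = $2,830.20 per year
Annual escrow total = $7,876.08
Monthly = $7,876.08 / 12 = $656.34
Monthly shortage recovery: $1,361.52 / 24 = $56.73
Adjusted monthly = $656.34 + $56.73 = $713.07

$713.07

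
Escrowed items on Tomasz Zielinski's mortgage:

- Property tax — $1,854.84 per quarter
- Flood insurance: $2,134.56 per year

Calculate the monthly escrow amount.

$796.16

Property tax — $1,854.84 × 4 = $7,419.36
Flood insurance — $2,134.56
Total per year = $7,419.36 + $2,134.56 = $9,553.92
Base monthly escrow = $9,553.92 / 12 = $796.16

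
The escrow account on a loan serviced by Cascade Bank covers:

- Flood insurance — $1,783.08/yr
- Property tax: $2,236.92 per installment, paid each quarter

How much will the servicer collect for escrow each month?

Flood insurance: $1,783.08
Property tax: $2,236.92 × 4 = $8,947.68
Total annual escrow = $1,783.08 + $8,947.68 = $10,730.76
Base monthly escrow = $10,730.76 / 12 = $894.23

$894.23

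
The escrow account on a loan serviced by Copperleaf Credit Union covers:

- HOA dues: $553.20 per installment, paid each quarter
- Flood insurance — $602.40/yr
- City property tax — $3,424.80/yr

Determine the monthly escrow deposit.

HOA dues = $553.20 × 4 = $2,212.80/yr
Flood insurance = $602.40/yr
City property tax = $3,424.80/yr
Combined annual = $6,240.00
Monthly = $6,240.00 ÷ 12 = $520.00

$520.00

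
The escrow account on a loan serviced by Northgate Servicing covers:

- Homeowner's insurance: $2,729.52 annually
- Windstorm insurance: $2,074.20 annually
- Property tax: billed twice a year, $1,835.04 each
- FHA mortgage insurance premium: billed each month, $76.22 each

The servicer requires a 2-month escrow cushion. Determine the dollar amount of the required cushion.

$1,564.74

Homeowner's insurance = $2,729.52
Windstorm insurance = $2,074.20
Property tax = $1,835.04 × 2 = $3,670.08
FHA mortgage insurance premium = $76.22 × 12 = $914.64
Total per year = $2,729.52 + $2,074.20 + $3,670.08 + $914.64 = $9,388.44
Per month = $9,388.44 / 12 = $782.37
Required cushion = 2 × $782.37 = $1,564.74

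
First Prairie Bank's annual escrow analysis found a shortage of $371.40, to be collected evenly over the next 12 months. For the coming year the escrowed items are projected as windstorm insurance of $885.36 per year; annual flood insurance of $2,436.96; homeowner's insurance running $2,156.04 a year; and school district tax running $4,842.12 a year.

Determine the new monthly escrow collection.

Windstorm insurance = $885.36 per year
Flood insurance = $2,436.96 per year
Homeowner's insurance = $2,156.04 per year
School district tax = $4,842.12 per year
Total annual escrow = $885.36 + $2,436.96 + $2,156.04 + $4,842.12 = $10,320.48
Per month = $10,320.48 / 12 = $860.04
Shortage per month = $371.40 / 12 = $30.95
New monthly escrow = $860.04 + $30.95 = $890.99

$890.99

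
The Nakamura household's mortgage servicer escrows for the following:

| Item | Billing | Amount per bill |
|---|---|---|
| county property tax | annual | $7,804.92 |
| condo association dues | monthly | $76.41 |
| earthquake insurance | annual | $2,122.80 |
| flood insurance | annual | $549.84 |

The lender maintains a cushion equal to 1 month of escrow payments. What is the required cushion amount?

County property tax — $7,804.92/yr
Condo association dues — $76.41 × 12 = $916.92/yr
Earthquake insurance — $2,122.80/yr
Flood insurance — $549.84/yr
Annual escrow total = $7,804.92 + $916.92 + $2,122.80 + $549.84 = $11,394.48
Per month = $11,394.48 ÷ 12 = $949.54
Cushion = 1 × $949.54 = $949.54

$949.54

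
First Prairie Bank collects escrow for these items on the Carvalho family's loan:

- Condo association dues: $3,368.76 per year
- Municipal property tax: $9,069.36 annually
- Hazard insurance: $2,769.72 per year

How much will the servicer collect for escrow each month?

$1,267.32

Condo association dues = $3,368.76 annually
Municipal property tax = $9,069.36 annually
Hazard insurance = $2,769.72 annually
Annual escrow total = $3,368.76 + $9,069.36 + $2,769.72 = $15,207.84
Per month = $15,207.84 ÷ 12 = $1,267.32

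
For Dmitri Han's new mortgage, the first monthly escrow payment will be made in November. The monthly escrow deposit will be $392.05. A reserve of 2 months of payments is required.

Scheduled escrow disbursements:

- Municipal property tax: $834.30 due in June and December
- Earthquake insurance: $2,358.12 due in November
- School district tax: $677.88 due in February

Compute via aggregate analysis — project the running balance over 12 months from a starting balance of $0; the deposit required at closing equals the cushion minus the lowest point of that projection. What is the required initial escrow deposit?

$3,192.42

Cushion = 2 × $392.05 = $784.10
Trial balance (start $0, +$392.05 each month, − disbursements):
  Nov: +$392.05 − $2,358.12 → -$1,966.07
  Dec: +$392.05 − $834.30 → -$2,408.32
  Jan: +$392.05 → -$2,016.27
  Feb: +$392.05 − $677.88 → -$2,302.10
  Mar: +$392.05 → -$1,910.05
  Apr: +$392.05 → -$1,518.00
  May: +$392.05 → -$1,125.95
  Jun: +$392.05 − $834.30 → -$1,568.20
  Jul: +$392.05 → -$1,176.15
  Aug: +$392.05 → -$784.10
  Sep: +$392.05 → -$392.05
  Oct: +$392.05 → $0.00
Lowest trial balance = -$2,408.32 (Dec)
Initial deposit = cushion − low point = $784.10 − (-$2,408.32) = $3,192.42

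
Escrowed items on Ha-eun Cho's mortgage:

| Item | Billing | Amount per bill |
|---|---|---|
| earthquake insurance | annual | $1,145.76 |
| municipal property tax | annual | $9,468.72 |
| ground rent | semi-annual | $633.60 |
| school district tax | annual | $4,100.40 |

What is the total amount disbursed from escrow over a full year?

$15,982.08

Earthquake insurance = $1,145.76/yr
Municipal property tax = $9,468.72/yr
Ground rent = $633.60 × 2 = $1,267.20/yr
School district tax = $4,100.40/yr
Annual escrow total = $1,145.76 + $9,468.72 + $1,267.20 + $4,100.40 = $15,982.08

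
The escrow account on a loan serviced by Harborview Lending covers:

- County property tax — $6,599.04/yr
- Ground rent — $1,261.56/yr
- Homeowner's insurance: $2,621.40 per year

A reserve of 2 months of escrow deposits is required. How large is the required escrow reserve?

$1,747.00

County property tax: $6,599.04
Ground rent: $1,261.56
Homeowner's insurance: $2,621.40
Total per year = $10,482.00
Monthly = $10,482.00 / 12 = $873.50
Required cushion = 2 × $873.50 = $1,747.00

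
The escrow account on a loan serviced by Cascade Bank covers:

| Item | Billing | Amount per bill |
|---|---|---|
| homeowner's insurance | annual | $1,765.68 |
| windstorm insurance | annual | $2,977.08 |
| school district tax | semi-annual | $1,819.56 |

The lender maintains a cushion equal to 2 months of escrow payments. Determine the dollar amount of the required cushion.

Homeowner's insurance — $1,765.68 per year
Windstorm insurance — $2,977.08 per year
School district tax — $1,819.56 × 2 = $3,639.12 per year
Annual escrow total = $1,765.68 + $2,977.08 + $3,639.12 = $8,381.88
Monthly = $8,381.88 ÷ 12 = $698.49
Required cushion = 2 × $698.49 = $1,396.98

$1,396.98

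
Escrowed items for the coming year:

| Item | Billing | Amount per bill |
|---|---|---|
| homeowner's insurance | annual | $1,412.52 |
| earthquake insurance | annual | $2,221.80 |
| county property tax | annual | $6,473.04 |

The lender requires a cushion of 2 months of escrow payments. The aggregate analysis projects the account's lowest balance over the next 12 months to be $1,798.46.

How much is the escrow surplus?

$113.90

Homeowner's insurance = $1,412.52
Earthquake insurance = $2,221.80
County property tax = $6,473.04
Total annual escrow = $1,412.52 + $2,221.80 + $6,473.04 = $10,107.36
Monthly escrow = $10,107.36 ÷ 12 = $842.28
Required reserve = 2 × $842.28 = $1,684.56
Excess over cushion: $1,798.46 − $1,684.56 = $113.90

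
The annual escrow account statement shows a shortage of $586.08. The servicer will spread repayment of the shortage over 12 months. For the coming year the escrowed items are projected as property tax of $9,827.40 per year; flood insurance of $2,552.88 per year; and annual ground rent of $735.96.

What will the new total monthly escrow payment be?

Property tax — $9,827.40 annually
Flood insurance — $2,552.88 annually
Ground rent — $735.96 annually
Total per year = $9,827.40 + $2,552.88 + $735.96 = $13,116.24
Per month = $13,116.24 / 12 = $1,093.02
Shortage spread = $586.08 ÷ 12 = $48.84/mo
New monthly escrow = $1,093.02 + $48.84 = $1,141.86

$1,141.86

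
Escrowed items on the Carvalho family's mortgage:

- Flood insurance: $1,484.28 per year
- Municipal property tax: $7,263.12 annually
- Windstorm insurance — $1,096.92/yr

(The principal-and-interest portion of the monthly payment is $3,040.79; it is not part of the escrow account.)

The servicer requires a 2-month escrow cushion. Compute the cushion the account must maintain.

Flood insurance: $1,484.28 per year
Municipal property tax: $7,263.12 per year
Windstorm insurance: $1,096.92 per year
Total per year = $9,844.32
Monthly = $9,844.32 / 12 = $820.36
Required cushion = 2 × $820.36 = $1,640.72

$1,640.72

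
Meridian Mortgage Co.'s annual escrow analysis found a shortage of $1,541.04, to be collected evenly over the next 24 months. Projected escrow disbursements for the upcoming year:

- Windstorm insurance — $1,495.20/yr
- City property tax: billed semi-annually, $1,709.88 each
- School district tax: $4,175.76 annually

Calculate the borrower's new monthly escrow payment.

Windstorm insurance: $1,495.20 annually
City property tax: $1,709.88 × 2 = $3,419.76 annually
School district tax: $4,175.76 annually
Combined annual = $1,495.20 + $3,419.76 + $4,175.76 = $9,090.72
Monthly escrow = $9,090.72 ÷ 12 = $757.56
Monthly shortage recovery: $1,541.04 / 24 = $64.21
Adjusted monthly = $757.56 + $64.21 = $821.77

$821.77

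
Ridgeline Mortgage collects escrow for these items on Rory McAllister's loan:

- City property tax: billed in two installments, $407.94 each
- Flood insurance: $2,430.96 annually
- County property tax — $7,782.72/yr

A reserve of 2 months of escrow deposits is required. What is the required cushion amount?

City property tax — $407.94 × 2 = $815.88 annually
Flood insurance — $2,430.96 annually
County property tax — $7,782.72 annually
Total annual escrow = $815.88 + $2,430.96 + $7,782.72 = $11,029.56
Monthly escrow = $11,029.56 / 12 = $919.13
Required cushion = 2 × $919.13 = $1,838.26

$1,838.26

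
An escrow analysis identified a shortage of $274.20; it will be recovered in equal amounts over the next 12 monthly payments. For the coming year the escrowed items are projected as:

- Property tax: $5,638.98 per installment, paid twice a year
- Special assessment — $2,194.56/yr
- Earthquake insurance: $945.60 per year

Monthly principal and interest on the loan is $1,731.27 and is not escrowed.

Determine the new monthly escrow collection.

$1,224.36

Property tax — $5,638.98 × 2 = $11,277.96 per year
Special assessment — $2,194.56 per year
Earthquake insurance — $945.60 per year
Yearly total = $14,418.12
Per month = $14,418.12 / 12 = $1,201.51
Shortage per month = $274.20 ÷ 12 = $22.85
New monthly escrow = $1,201.51 + $22.85 = $1,224.36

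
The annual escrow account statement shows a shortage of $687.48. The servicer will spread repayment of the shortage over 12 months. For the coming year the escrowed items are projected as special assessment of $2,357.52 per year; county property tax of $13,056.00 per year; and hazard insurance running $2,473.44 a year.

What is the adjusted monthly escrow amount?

$1,547.87

Special assessment: $2,357.52 annually
County property tax: $13,056.00 annually
Hazard insurance: $2,473.44 annually
Total per year = $17,886.96
Base monthly escrow = $17,886.96 ÷ 12 = $1,490.58
Shortage per month = $687.48 / 12 = $57.29
New monthly escrow = $1,490.58 + $57.29 = $1,547.87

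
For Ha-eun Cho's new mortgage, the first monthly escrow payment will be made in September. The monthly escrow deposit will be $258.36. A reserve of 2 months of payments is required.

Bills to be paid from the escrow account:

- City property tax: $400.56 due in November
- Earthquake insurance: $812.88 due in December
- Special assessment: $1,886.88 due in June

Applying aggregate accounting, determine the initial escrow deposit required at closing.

$1,033.44

Cushion = 2 × $258.36 = $516.72
Trial balance (start $0, +$258.36 each month, − disbursements):
  Sep: +$258.36 → $258.36
  Oct: +$258.36 → $516.72
  Nov: +$258.36 − $400.56 → $374.52
  Dec: +$258.36 − $812.88 → -$180.00
  Jan: +$258.36 → $78.36
  Feb: +$258.36 → $336.72
  Mar: +$258.36 → $595.08
  Apr: +$258.36 → $853.44
  May: +$258.36 → $1,111.80
  Jun: +$258.36 − $1,886.88 → -$516.72
  Jul: +$258.36 → -$258.36
  Aug: +$258.36 → $0.00
Lowest trial balance = -$516.72 (Jun)
Initial deposit = cushion − low point = $516.72 − (-$516.72) = $1,033.44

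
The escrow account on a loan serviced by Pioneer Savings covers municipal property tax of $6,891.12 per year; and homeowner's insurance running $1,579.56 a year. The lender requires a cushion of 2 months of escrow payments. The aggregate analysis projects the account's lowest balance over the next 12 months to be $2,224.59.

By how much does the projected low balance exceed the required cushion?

$812.81

Municipal property tax — $6,891.12/yr
Homeowner's insurance — $1,579.56/yr
Combined annual = $6,891.12 + $1,579.56 = $8,470.68
Monthly escrow = $8,470.68 ÷ 12 = $705.89
Required reserve = 2 × $705.89 = $1,411.78
Excess over cushion: $2,224.59 − $1,411.78 = $812.81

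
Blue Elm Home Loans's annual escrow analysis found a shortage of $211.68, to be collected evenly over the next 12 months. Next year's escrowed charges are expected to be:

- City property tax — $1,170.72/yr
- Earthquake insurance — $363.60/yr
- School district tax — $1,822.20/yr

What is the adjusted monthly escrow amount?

City property tax = $1,170.72/yr
Earthquake insurance = $363.60/yr
School district tax = $1,822.20/yr
Total annual escrow = $1,170.72 + $363.60 + $1,822.20 = $3,356.52
Monthly escrow = $3,356.52 / 12 = $279.71
Monthly shortage recovery: $211.68 / 12 = $17.64
Adjusted monthly = $279.71 + $17.64 = $297.35

$297.35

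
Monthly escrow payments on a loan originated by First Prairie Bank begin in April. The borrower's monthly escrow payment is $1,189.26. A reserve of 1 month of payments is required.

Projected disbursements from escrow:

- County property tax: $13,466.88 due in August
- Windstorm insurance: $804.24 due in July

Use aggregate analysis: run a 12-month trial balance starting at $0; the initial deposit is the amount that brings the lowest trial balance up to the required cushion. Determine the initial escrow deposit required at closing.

$9,514.08

Cushion = 1 × $1,189.26 = $1,189.26
Trial balance (start $0, +$1,189.26 each month, − disbursements):
  Apr: +$1,189.26 → $1,189.26
  May: +$1,189.26 → $2,378.52
  Jun: +$1,189.26 → $3,567.78
  Jul: +$1,189.26 − $804.24 → $3,952.80
  Aug: +$1,189.26 − $13,466.88 → -$8,324.82
  Sep: +$1,189.26 → -$7,135.56
  Oct: +$1,189.26 → -$5,946.30
  Nov: +$1,189.26 → -$4,757.04
  Dec: +$1,189.26 → -$3,567.78
  Jan: +$1,189.26 → -$2,378.52
  Feb: +$1,189.26 → -$1,189.26
  Mar: +$1,189.26 → $0.00
Lowest trial balance = -$8,324.82 (Aug)
Initial deposit = cushion − low point = $1,189.26 − (-$8,324.82) = $9,514.08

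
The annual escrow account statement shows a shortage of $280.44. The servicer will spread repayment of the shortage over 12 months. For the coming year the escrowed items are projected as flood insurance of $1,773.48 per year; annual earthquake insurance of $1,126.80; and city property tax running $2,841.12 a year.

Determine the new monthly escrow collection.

Flood insurance: $1,773.48 annually
Earthquake insurance: $1,126.80 annually
City property tax: $2,841.12 annually
Annual escrow total = $1,773.48 + $1,126.80 + $2,841.12 = $5,741.40
Monthly escrow = $5,741.40 / 12 = $478.45
Monthly shortage recovery: $280.44 / 12 = $23.37
New monthly escrow = $478.45 + $23.37 = $501.82

$501.82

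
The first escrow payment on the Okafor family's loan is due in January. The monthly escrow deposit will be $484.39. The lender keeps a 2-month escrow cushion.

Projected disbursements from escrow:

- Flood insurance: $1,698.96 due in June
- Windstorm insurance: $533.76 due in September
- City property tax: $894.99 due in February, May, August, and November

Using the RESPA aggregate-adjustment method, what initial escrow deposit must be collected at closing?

Cushion = 2 × $484.39 = $968.78
Trial balance (start $0, +$484.39 each month, − disbursements):
  Jan: +$484.39 → $484.39
  Feb: +$484.39 − $894.99 → $73.79
  Mar: +$484.39 → $558.18
  Apr: +$484.39 → $1,042.57
  May: +$484.39 − $894.99 → $631.97
  Jun: +$484.39 − $1,698.96 → -$582.60
  Jul: +$484.39 → -$98.21
  Aug: +$484.39 − $894.99 → -$508.81
  Sep: +$484.39 − $533.76 → -$558.18
  Oct: +$484.39 → -$73.79
  Nov: +$484.39 − $894.99 → -$484.39
  Dec: +$484.39 → $0.00
Lowest trial balance = -$582.60 (Jun)
Initial deposit = cushion − low point = $968.78 − (-$582.60) = $1,551.38

$1,551.38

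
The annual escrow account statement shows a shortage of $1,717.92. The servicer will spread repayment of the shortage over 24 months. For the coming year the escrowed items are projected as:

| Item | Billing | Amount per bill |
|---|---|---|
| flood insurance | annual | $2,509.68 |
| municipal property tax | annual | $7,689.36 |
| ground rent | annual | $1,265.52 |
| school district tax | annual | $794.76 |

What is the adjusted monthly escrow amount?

Flood insurance — $2,509.68 annually
Municipal property tax — $7,689.36 annually
Ground rent — $1,265.52 annually
School district tax — $794.76 annually
Total per year = $2,509.68 + $7,689.36 + $1,265.52 + $794.76 = $12,259.32
Monthly = $12,259.32 / 12 = $1,021.61
Shortage spread = $1,717.92 ÷ 24 = $71.58/mo
New monthly escrow = $1,021.61 + $71.58 = $1,093.19

$1,093.19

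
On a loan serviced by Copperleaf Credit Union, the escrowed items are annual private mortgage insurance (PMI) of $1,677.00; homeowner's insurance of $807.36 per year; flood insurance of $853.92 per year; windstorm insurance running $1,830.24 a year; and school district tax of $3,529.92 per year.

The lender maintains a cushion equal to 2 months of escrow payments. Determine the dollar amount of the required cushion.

Private mortgage insurance (PMI): $1,677.00
Homeowner's insurance: $807.36
Flood insurance: $853.92
Windstorm insurance: $1,830.24
School district tax: $3,529.92
Total per year = $1,677.00 + $807.36 + $853.92 + $1,830.24 + $3,529.92 = $8,698.44
Monthly escrow = $8,698.44 ÷ 12 = $724.87
Required cushion = 2 × $724.87 = $1,449.74

$1,449.74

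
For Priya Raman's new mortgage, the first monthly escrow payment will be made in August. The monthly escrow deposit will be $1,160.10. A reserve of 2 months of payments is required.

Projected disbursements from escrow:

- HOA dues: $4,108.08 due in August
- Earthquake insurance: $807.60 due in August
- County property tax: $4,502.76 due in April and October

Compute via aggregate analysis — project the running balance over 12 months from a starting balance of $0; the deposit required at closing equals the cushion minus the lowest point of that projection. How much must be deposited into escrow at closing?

$8,258.34

Cushion = 2 × $1,160.10 = $2,320.20
Trial balance (start $0, +$1,160.10 each month, − disbursements):
  Aug: +$1,160.10 − $4,915.68 → -$3,755.58
  Sep: +$1,160.10 → -$2,595.48
  Oct: +$1,160.10 − $4,502.76 → -$5,938.14
  Nov: +$1,160.10 → -$4,778.04
  Dec: +$1,160.10 → -$3,617.94
  Jan: +$1,160.10 → -$2,457.84
  Feb: +$1,160.10 → -$1,297.74
  Mar: +$1,160.10 → -$137.64
  Apr: +$1,160.10 − $4,502.76 → -$3,480.30
  May: +$1,160.10 → -$2,320.20
  Jun: +$1,160.10 → -$1,160.10
  Jul: +$1,160.10 → $0.00
Lowest trial balance = -$5,938.14 (Oct)
Initial deposit = cushion − low point = $2,320.20 − (-$5,938.14) = $8,258.34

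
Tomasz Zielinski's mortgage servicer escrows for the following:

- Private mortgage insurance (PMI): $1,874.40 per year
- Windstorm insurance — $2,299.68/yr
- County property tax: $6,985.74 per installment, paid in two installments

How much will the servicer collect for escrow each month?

Private mortgage insurance (PMI) = $1,874.40/yr
Windstorm insurance = $2,299.68/yr
County property tax = $6,985.74 × 2 = $13,971.48/yr
Total annual escrow = $1,874.40 + $2,299.68 + $13,971.48 = $18,145.56
Per month = $18,145.56 ÷ 12 = $1,512.13

$1,512.13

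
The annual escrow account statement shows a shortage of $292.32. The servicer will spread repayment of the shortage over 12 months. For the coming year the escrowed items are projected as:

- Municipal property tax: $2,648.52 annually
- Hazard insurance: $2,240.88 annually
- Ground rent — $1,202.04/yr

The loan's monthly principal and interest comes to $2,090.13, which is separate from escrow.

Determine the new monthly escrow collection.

Municipal property tax — $2,648.52 per year
Hazard insurance — $2,240.88 per year
Ground rent — $1,202.04 per year
Yearly total = $6,091.44
Monthly = $6,091.44 ÷ 12 = $507.62
Monthly shortage recovery: $292.32 ÷ 12 = $24.36
New monthly escrow = $507.62 + $24.36 = $531.98

$531.98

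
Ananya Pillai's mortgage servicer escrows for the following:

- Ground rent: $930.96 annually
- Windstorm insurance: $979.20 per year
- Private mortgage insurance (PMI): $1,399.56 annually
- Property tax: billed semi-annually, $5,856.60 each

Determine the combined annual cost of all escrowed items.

Ground rent = $930.96/yr
Windstorm insurance = $979.20/yr
Private mortgage insurance (PMI) = $1,399.56/yr
Property tax = $5,856.60 × 2 = $11,713.20/yr
Total annual escrow = $15,022.92

$15,022.92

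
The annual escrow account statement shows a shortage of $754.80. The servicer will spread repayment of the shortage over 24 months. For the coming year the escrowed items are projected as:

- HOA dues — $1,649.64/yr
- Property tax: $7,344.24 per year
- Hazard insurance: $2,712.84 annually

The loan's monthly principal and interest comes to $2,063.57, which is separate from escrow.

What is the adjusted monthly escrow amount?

$1,007.01

HOA dues: $1,649.64
Property tax: $7,344.24
Hazard insurance: $2,712.84
Combined annual = $1,649.64 + $7,344.24 + $2,712.84 = $11,706.72
Per month = $11,706.72 ÷ 12 = $975.56
Shortage per month = $754.80 / 24 = $31.45
New monthly escrow = $975.56 + $31.45 = $1,007.01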